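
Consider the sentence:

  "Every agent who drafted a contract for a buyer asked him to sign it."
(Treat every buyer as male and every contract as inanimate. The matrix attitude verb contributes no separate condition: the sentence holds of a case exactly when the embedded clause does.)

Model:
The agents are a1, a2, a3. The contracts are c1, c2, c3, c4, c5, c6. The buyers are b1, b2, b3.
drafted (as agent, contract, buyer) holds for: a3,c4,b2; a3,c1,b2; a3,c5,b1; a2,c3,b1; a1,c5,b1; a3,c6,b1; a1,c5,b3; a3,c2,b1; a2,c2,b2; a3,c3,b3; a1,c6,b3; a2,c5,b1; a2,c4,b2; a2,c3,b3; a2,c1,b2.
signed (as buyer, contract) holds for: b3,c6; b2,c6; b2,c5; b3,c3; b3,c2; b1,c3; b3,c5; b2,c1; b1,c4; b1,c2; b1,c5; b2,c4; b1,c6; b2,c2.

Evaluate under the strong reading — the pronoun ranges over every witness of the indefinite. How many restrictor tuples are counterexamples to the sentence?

"him" takes "a buyer" as antecedent and "it" takes "a contract"; both are donkey pronouns co-varying with the restrictor.
Strong reading: for every (a,c,b) with drafted(a,c,b), signed(b,c).
Restrictor triples: (a1,c5,b1)→signed(b1,c5) ✓  (a1,c5,b3)→signed(b3,c5) ✓  (a1,c6,b3)→signed(b3,c6) ✓  (a2,c1,b2)→signed(b2,c1) ✓  (a2,c2,b2)→signed(b2,c2) ✓  (a2,c3,b1)→signed(b1,c3) ✓  (a2,c3,b3)→signed(b3,c3) ✓  (a2,c4,b2)→signed(b2,c4) ✓  (a2,c5,b1)→signed(b1,c5) ✓  (a3,c1,b2)→signed(b2,c1) ✓  (a3,c2,b1)→signed(b1,c2) ✓  (a3,c3,b3)→signed(b3,c3) ✓  (a3,c4,b2)→signed(b2,c4) ✓  (a3,c5,b1)→signed(b1,c5) ✓  (a3,c6,b1)→signed(b1,c6) ✓
Counterexamples (restrictor triples failing the scope): 0.

0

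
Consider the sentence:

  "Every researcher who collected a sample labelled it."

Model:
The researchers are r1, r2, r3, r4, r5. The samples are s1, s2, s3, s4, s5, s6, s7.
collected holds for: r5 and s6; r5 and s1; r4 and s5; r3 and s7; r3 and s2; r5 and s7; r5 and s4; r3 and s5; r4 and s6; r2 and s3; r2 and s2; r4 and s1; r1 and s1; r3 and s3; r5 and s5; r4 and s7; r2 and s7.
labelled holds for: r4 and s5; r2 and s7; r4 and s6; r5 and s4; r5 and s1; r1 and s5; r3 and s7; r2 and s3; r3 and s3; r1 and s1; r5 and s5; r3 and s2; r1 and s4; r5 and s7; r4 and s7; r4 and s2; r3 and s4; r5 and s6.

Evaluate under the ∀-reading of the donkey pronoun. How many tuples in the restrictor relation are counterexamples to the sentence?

3

"it" takes "a sample" as antecedent — a donkey pronoun bound across the clause boundary.
Strong reading: for every (r,s) with collected(r,s), labelled(r,s).
Restrictor pairs: (r1,s1) ✓  (r2,s2) ✗  (r2,s3) ✓  (r2,s7) ✓  (r3,s2) ✓  (r3,s3) ✓  (r3,s5) ✗  (r3,s7) ✓  (r4,s1) ✗  (r4,s5) ✓  (r4,s6) ✓  (r4,s7) ✓  (r5,s1) ✓  (r5,s4) ✓  (r5,s5) ✓  (r5,s6) ✓  (r5,s7) ✓
Counterexamples (restrictor pairs failing the scope): 3.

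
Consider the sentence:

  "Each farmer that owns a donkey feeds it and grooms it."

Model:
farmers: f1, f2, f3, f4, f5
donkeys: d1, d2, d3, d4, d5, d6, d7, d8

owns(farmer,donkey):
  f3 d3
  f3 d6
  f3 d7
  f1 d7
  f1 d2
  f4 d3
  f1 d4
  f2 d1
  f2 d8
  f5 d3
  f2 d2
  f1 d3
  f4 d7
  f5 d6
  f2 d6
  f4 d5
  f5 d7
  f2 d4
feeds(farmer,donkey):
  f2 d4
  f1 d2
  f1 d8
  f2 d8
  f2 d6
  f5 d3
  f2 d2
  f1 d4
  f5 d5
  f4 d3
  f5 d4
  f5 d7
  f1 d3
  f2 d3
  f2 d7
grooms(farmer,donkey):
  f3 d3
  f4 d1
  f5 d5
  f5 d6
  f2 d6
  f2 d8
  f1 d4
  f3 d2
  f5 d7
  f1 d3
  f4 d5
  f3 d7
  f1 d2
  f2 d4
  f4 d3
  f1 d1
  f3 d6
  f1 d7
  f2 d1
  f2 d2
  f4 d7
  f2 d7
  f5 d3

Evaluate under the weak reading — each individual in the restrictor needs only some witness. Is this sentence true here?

False

"it" takes "a donkey" as antecedent — a donkey pronoun bound across the clause boundary.
Weak reading: every farmer f with some owns-donkey has at least one owns-donkey d such that feeds(f,d) ∧ grooms(f,d).
Per farmer: f1:✓  f2:✓  f3:✗  f4:✓  f5:✓
f3 has no witness among its owns-donkeys.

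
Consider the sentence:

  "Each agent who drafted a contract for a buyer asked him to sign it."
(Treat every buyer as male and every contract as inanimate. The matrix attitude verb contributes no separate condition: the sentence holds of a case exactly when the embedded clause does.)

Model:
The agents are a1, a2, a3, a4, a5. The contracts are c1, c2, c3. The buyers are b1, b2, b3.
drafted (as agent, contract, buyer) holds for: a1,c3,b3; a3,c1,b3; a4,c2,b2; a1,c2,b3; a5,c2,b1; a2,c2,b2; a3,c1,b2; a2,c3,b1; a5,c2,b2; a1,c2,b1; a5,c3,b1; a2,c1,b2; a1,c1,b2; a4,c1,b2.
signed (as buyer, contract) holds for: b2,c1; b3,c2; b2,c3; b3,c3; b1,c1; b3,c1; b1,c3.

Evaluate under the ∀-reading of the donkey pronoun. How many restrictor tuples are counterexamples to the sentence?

"him" takes "a buyer" as antecedent and "it" takes "a contract"; both are donkey pronouns co-varying with the restrictor.
Strong reading: for every (a,c,b) with drafted(a,c,b), signed(b,c).
Restrictor triples: (a1,c1,b2)→signed(b2,c1) ✓  (a1,c2,b1)→signed(b1,c2) ✗  (a1,c2,b3)→signed(b3,c2) ✓  (a1,c3,b3)→signed(b3,c3) ✓  (a2,c1,b2)→signed(b2,c1) ✓  (a2,c2,b2)→signed(b2,c2) ✗  (a2,c3,b1)→signed(b1,c3) ✓  (a3,c1,b2)→signed(b2,c1) ✓  (a3,c1,b3)→signed(b3,c1) ✓  (a4,c1,b2)→signed(b2,c1) ✓  (a4,c2,b2)→signed(b2,c2) ✗  (a5,c2,b1)→signed(b1,c2) ✗  (a5,c2,b2)→signed(b2,c2) ✗  (a5,c3,b1)→signed(b1,c3) ✓
Counterexamples (restrictor triples failing the scope): 5.

5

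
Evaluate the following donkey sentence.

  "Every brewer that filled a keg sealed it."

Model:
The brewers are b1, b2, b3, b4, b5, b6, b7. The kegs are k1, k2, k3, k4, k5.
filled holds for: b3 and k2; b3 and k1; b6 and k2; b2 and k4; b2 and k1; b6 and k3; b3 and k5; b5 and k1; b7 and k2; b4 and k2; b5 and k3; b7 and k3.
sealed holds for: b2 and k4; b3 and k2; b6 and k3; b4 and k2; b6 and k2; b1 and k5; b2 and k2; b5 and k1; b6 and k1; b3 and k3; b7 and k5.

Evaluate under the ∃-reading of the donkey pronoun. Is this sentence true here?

"it" takes "a keg" as antecedent — a donkey pronoun bound across the clause boundary.
Weak reading: every brewer b with some filled-keg has at least one filled-keg k such that sealed(b,k).
Per brewer: b2:✓  b3:✓  b4:✓  b5:✓  b6:✓  b7:✗
b7 has no witness among its filled-kegs.

False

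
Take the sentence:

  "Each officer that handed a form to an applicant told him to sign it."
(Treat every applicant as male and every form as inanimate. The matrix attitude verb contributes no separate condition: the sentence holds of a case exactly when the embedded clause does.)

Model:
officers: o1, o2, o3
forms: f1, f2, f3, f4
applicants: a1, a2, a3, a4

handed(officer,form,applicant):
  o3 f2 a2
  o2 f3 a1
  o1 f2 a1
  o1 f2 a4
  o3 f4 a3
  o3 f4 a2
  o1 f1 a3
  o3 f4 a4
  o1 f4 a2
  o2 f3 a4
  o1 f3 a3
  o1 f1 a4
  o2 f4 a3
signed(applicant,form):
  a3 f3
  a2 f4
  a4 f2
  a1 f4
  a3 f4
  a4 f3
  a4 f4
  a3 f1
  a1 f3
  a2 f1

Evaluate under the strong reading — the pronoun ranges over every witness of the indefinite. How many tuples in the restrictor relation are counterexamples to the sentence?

"him" takes "an applicant" as antecedent and "it" takes "a form"; both are donkey pronouns co-varying with the restrictor.
Strong reading: for every (o,f,a) with handed(o,f,a), signed(a,f).
Restrictor triples: (o1,f1,a3)→signed(a3,f1) ✓  (o1,f1,a4)→signed(a4,f1) ✗  (o1,f2,a1)→signed(a1,f2) ✗  (o1,f2,a4)→signed(a4,f2) ✓  (o1,f3,a3)→signed(a3,f3) ✓  (o1,f4,a2)→signed(a2,f4) ✓  (o2,f3,a1)→signed(a1,f3) ✓  (o2,f3,a4)→signed(a4,f3) ✓  (o2,f4,a3)→signed(a3,f4) ✓  (o3,f2,a2)→signed(a2,f2) ✗  (o3,f4,a2)→signed(a2,f4) ✓  (o3,f4,a3)→signed(a3,f4) ✓  (o3,f4,a4)→signed(a4,f4) ✓
Counterexamples (restrictor triples failing the scope): 3.

3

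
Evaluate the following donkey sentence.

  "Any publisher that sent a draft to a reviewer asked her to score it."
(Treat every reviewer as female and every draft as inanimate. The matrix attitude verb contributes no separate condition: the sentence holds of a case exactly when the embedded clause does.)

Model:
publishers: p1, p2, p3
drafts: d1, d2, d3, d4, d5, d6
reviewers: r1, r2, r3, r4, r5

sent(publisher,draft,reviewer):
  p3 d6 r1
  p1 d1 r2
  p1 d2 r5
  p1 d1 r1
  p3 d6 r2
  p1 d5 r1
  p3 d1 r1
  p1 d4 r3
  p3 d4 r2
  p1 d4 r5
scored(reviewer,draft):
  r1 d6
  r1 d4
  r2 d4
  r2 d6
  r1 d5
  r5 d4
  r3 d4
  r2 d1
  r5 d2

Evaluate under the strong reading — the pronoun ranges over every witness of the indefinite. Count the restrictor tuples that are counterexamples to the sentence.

"her" takes "a reviewer" as antecedent and "it" takes "a draft"; both are donkey pronouns co-varying with the restrictor.
Strong reading: for every (p,d,r) with sent(p,d,r), scored(r,d).
Restrictor triples: (p1,d1,r1)→scored(r1,d1) ✗  (p1,d1,r2)→scored(r2,d1) ✓  (p1,d2,r5)→scored(r5,d2) ✓  (p1,d4,r3)→scored(r3,d4) ✓  (p1,d4,r5)→scored(r5,d4) ✓  (p1,d5,r1)→scored(r1,d5) ✓  (p3,d1,r1)→scored(r1,d1) ✗  (p3,d4,r2)→scored(r2,d4) ✓  (p3,d6,r1)→scored(r1,d6) ✓  (p3,d6,r2)→scored(r2,d6) ✓
Counterexamples (restrictor triples failing the scope): 2.

2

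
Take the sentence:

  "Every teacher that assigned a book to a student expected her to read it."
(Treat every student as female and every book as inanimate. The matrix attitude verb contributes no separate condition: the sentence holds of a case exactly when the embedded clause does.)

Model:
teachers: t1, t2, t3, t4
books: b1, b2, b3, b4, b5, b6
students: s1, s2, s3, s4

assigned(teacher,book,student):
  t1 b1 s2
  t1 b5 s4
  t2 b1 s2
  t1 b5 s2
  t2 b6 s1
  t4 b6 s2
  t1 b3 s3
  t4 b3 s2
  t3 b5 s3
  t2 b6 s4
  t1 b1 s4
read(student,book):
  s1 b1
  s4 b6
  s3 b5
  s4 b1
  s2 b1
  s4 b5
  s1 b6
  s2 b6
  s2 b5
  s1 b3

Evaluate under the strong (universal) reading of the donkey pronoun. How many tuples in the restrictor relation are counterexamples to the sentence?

2

"her" takes "a student" as antecedent and "it" takes "a book"; both are donkey pronouns co-varying with the restrictor.
Strong reading: for every (t,b,s) with assigned(t,b,s), read(s,b).
Restrictor triples: (t1,b1,s2)→read(s2,b1) ✓  (t1,b1,s4)→read(s4,b1) ✓  (t1,b3,s3)→read(s3,b3) ✗  (t1,b5,s2)→read(s2,b5) ✓  (t1,b5,s4)→read(s4,b5) ✓  (t2,b1,s2)→read(s2,b1) ✓  (t2,b6,s1)→read(s1,b6) ✓  (t2,b6,s4)→read(s4,b6) ✓  (t3,b5,s3)→read(s3,b5) ✓  (t4,b3,s2)→read(s2,b3) ✗  (t4,b6,s2)→read(s2,b6) ✓
Counterexamples (restrictor triples failing the scope): 2.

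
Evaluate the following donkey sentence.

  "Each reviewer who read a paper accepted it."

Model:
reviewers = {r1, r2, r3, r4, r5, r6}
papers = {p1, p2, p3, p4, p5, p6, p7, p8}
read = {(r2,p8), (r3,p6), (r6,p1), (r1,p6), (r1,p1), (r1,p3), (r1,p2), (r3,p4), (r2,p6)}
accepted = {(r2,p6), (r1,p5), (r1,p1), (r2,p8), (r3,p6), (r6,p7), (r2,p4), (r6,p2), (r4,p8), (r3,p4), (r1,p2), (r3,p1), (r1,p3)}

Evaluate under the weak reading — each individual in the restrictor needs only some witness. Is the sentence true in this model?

False

"it" takes "a paper" as antecedent — a donkey pronoun bound across the clause boundary.
Weak reading: every reviewer r with some read-paper has at least one read-paper p such that accepted(r,p).
Per reviewer: r1:✓  r2:✓  r3:✓  r6:✗
r6 has no witness among its read-papers.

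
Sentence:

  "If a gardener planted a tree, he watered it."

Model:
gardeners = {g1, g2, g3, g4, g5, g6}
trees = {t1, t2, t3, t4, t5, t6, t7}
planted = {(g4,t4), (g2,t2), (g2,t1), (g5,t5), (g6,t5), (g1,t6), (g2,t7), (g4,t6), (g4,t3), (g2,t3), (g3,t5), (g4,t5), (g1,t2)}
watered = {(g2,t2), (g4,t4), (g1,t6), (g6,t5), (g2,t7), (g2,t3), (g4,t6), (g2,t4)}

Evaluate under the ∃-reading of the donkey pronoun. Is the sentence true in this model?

False

"it" takes "a tree" as antecedent — a donkey pronoun bound across the clause boundary.
Weak reading: every gardener g with some planted-tree has at least one planted-tree t such that watered(g,t).
Per gardener: g1:✓  g2:✓  g3:✗  g4:✓  g5:✗  g6:✓
g3 has no witness among its planted-trees.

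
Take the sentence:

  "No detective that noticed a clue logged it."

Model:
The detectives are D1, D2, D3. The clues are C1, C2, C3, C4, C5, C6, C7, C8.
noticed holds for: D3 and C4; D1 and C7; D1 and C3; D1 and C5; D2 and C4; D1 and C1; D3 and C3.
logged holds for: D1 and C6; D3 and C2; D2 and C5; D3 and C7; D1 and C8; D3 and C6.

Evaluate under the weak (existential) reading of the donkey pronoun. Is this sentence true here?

True

"it" takes "a clue" as antecedent — a donkey pronoun bound across the clause boundary.
Truth condition: for no (d,c) with noticed(d,c) does logged(d,c) hold.
Restrictor pairs — does the scope hold? (D1,C1):fails  (D1,C3):fails  (D1,C5):fails  (D1,C7):fails  (D2,C4):fails  (D3,C3):fails  (D3,C4):fails
Scope holds for no restrictor pair, so the sentence is true.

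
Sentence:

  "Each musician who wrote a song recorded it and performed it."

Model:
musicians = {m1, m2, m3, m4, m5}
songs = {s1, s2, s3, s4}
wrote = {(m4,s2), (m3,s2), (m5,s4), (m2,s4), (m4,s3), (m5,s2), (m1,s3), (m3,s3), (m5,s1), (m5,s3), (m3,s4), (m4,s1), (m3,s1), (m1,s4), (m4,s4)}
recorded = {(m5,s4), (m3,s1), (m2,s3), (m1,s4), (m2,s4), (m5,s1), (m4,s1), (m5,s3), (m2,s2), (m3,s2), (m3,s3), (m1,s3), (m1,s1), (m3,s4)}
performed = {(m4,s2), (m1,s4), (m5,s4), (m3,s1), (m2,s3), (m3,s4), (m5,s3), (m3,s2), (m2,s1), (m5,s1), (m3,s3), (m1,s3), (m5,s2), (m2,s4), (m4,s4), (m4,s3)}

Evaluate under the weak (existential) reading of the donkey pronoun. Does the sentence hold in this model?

"it" takes "a song" as antecedent — a donkey pronoun bound across the clause boundary.
Weak reading: every musician m with some wrote-song has at least one wrote-song s such that recorded(m,s) ∧ performed(m,s).
Per musician: m1:✓  m2:✓  m3:✓  m4:✗  m5:✓
m4 has no witness among its wrote-songs.

False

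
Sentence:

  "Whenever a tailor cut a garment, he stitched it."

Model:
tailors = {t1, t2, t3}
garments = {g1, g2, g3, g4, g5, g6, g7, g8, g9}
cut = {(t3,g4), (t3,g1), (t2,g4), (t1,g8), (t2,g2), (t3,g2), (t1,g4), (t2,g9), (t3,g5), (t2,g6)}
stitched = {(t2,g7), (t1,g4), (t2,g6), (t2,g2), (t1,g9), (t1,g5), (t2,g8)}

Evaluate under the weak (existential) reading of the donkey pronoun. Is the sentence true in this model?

"it" takes "a garment" as antecedent — a donkey pronoun bound across the clause boundary.
Weak reading: every tailor t with some cut-garment has at least one cut-garment g such that stitched(t,g).
Per tailor: t1:✓  t2:✓  t3:✗
t3 has no witness among its cut-garments.

False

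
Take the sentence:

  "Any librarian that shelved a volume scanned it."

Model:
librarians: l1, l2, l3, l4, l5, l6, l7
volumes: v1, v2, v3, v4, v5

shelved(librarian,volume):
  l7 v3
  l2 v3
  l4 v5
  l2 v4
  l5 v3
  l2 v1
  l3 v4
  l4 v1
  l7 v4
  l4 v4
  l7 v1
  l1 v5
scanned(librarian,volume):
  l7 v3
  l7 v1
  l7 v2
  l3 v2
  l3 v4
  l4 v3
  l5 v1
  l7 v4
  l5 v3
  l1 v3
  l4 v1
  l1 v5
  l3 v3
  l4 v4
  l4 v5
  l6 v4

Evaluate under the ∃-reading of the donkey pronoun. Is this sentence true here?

False

"it" takes "a volume" as antecedent — a donkey pronoun bound across the clause boundary.
Weak reading: every librarian l with some shelved-volume has at least one shelved-volume v such that scanned(l,v).
Per librarian: l1:✓  l2:✗  l3:✓  l4:✓  l5:✓  l7:✓
l2 has no witness among its shelved-volumes.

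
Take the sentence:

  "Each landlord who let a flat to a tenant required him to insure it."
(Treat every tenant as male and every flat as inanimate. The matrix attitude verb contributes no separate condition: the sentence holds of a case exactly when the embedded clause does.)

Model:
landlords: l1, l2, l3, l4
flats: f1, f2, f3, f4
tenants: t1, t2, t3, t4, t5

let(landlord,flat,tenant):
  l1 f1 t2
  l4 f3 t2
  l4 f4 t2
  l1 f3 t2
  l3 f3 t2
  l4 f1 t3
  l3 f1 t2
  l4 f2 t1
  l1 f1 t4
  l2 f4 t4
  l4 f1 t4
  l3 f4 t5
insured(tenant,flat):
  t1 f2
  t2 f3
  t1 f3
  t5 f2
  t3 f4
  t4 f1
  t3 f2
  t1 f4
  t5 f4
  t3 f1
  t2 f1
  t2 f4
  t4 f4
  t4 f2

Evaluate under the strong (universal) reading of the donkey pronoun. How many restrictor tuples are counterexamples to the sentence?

0

"him" takes "a tenant" as antecedent and "it" takes "a flat"; both are donkey pronouns co-varying with the restrictor.
Strong reading: for every (l,f,t) with let(l,f,t), insured(t,f).
Restrictor triples: (l1,f1,t2)→insured(t2,f1) ✓  (l1,f1,t4)→insured(t4,f1) ✓  (l1,f3,t2)→insured(t2,f3) ✓  (l2,f4,t4)→insured(t4,f4) ✓  (l3,f1,t2)→insured(t2,f1) ✓  (l3,f3,t2)→insured(t2,f3) ✓  (l3,f4,t5)→insured(t5,f4) ✓  (l4,f1,t3)→insured(t3,f1) ✓  (l4,f1,t4)→insured(t4,f1) ✓  (l4,f2,t1)→insured(t1,f2) ✓  (l4,f3,t2)→insured(t2,f3) ✓  (l4,f4,t2)→insured(t2,f4) ✓
Counterexamples (restrictor triples failing the scope): 0.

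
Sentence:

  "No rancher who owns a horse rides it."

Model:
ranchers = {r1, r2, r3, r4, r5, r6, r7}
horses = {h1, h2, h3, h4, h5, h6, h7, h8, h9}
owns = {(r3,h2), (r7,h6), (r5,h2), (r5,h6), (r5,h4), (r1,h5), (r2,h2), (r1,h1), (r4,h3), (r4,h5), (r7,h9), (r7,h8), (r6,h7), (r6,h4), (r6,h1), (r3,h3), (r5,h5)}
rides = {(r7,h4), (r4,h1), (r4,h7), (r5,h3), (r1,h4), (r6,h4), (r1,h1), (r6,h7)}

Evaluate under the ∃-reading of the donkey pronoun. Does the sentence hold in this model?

False

"it" takes "a horse" as antecedent — a donkey pronoun bound across the clause boundary.
Truth condition: for no (r,h) with owns(r,h) does rides(r,h) hold.
Restrictor pairs — does the scope hold? (r1,h1):holds  (r1,h5):fails  (r2,h2):fails  (r3,h2):fails  (r3,h3):fails  (r4,h3):fails  (r4,h5):fails  (r5,h2):fails  (r5,h4):fails  (r5,h5):fails  (r5,h6):fails  (r6,h1):fails  (r6,h4):holds  (r6,h7):holds  (r7,h6):fails  (r7,h8):fails  (r7,h9):fails
Scope holds for 3 pair(s), so the sentence is false.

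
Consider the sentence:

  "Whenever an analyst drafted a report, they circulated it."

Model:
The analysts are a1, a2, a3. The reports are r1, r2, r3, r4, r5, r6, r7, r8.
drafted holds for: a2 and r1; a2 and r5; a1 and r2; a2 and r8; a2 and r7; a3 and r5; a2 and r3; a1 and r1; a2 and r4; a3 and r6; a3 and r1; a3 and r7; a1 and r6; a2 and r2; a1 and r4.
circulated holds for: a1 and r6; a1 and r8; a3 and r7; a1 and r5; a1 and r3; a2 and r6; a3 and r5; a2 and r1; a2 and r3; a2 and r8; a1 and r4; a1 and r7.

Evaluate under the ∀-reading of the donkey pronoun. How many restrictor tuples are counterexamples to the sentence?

"it" takes "a report" as antecedent — a donkey pronoun bound across the clause boundary.
Strong reading: for every (a,r) with drafted(a,r), circulated(a,r).
Restrictor pairs: (a1,r1) ✗  (a1,r2) ✗  (a1,r4) ✓  (a1,r6) ✓  (a2,r1) ✓  (a2,r2) ✗  (a2,r3) ✓  (a2,r4) ✗  (a2,r5) ✗  (a2,r7) ✗  (a2,r8) ✓  (a3,r1) ✗  (a3,r5) ✓  (a3,r6) ✗  (a3,r7) ✓
Counterexamples (restrictor pairs failing the scope): 8.

8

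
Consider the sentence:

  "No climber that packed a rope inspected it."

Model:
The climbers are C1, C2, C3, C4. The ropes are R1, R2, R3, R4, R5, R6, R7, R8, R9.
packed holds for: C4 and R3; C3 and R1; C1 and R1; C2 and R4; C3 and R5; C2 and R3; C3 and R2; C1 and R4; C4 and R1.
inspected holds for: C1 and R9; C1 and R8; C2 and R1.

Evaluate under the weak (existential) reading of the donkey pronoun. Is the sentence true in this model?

"it" takes "a rope" as antecedent — a donkey pronoun bound across the clause boundary.
Truth condition: for no (c,r) with packed(c,r) does inspected(c,r) hold.
Restrictor pairs — does the scope hold? (C1,R1):fails  (C1,R4):fails  (C2,R3):fails  (C2,R4):fails  (C3,R1):fails  (C3,R2):fails  (C3,R5):fails  (C4,R1):fails  (C4,R3):fails
Scope holds for no restrictor pair, so the sentence is true.

True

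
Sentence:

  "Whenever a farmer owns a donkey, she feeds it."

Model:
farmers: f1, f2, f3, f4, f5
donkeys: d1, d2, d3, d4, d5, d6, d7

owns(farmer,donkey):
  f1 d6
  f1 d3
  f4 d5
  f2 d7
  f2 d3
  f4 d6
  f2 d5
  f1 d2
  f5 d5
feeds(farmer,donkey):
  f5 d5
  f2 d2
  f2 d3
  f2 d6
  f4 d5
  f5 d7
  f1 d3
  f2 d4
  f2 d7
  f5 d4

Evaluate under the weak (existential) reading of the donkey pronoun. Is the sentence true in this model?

True

"it" takes "a donkey" as antecedent — a donkey pronoun bound across the clause boundary.
Weak reading: every farmer f with some owns-donkey has at least one owns-donkey d such that feeds(f,d).
Per farmer: f1:✓  f2:✓  f4:✓  f5:✓
Every farmer in the restrictor has a witness.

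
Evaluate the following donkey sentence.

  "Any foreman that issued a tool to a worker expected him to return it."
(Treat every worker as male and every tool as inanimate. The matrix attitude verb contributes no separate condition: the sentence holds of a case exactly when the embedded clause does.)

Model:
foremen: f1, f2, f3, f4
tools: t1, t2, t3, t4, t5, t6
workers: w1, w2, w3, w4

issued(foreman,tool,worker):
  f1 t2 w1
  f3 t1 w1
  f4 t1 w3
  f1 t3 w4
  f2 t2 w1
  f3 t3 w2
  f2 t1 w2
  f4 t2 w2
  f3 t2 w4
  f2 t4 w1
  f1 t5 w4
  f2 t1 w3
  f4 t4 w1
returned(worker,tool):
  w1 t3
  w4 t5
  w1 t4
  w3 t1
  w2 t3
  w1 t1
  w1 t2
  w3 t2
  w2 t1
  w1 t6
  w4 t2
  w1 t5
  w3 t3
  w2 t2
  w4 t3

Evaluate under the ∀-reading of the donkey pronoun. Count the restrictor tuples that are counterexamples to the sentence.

"him" takes "a worker" as antecedent and "it" takes "a tool"; both are donkey pronouns co-varying with the restrictor.
Strong reading: for every (f,t,w) with issued(f,t,w), returned(w,t).
Restrictor triples: (f1,t2,w1)→returned(w1,t2) ✓  (f1,t3,w4)→returned(w4,t3) ✓  (f1,t5,w4)→returned(w4,t5) ✓  (f2,t1,w2)→returned(w2,t1) ✓  (f2,t1,w3)→returned(w3,t1) ✓  (f2,t2,w1)→returned(w1,t2) ✓  (f2,t4,w1)→returned(w1,t4) ✓  (f3,t1,w1)→returned(w1,t1) ✓  (f3,t2,w4)→returned(w4,t2) ✓  (f3,t3,w2)→returned(w2,t3) ✓  (f4,t1,w3)→returned(w3,t1) ✓  (f4,t2,w2)→returned(w2,t2) ✓  (f4,t4,w1)→returned(w1,t4) ✓
Counterexamples (restrictor triples failing the scope): 0.

0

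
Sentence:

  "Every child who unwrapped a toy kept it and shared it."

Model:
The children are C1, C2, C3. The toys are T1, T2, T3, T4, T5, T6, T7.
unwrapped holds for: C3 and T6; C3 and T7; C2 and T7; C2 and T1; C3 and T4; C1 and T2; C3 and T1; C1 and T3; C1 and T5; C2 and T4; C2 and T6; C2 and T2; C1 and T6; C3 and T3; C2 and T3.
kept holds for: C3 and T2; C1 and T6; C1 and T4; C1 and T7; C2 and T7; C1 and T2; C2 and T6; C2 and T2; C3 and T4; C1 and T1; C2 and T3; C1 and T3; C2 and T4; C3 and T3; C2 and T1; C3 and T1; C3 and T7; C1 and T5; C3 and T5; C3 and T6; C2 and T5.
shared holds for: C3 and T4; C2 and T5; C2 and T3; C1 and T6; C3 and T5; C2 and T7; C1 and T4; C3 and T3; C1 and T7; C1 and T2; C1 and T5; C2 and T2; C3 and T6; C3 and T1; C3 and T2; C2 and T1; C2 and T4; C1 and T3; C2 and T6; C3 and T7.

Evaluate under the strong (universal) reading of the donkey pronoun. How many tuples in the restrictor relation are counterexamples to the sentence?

"it" takes "a toy" as antecedent — a donkey pronoun bound across the clause boundary.
Strong reading: for every (c,t) with unwrapped(c,t), kept(c,t) ∧ shared(c,t).
Restrictor pairs: (C1,T2) ✓  (C1,T3) ✓  (C1,T5) ✓  (C1,T6) ✓  (C2,T1) ✓  (C2,T2) ✓  (C2,T3) ✓  (C2,T4) ✓  (C2,T6) ✓  (C2,T7) ✓  (C3,T1) ✓  (C3,T3) ✓  (C3,T4) ✓  (C3,T6) ✓  (C3,T7) ✓
Counterexamples (restrictor pairs failing the scope): 0.

0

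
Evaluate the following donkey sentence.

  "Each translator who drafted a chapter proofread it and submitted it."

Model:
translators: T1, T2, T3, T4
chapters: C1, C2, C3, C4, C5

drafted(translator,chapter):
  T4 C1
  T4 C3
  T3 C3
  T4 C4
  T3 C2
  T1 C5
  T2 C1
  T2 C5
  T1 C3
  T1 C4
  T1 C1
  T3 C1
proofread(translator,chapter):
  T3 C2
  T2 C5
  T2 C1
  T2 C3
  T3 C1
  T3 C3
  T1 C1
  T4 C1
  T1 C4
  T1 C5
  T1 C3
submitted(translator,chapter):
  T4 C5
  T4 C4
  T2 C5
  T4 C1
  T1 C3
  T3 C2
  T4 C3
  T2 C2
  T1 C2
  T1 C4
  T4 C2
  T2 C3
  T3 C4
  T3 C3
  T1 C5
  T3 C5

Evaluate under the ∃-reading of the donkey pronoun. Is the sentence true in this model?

"it" takes "a chapter" as antecedent — a donkey pronoun bound across the clause boundary.
Weak reading: every translator t with some drafted-chapter has at least one drafted-chapter c such that proofread(t,c) ∧ submitted(t,c).
Per translator: T1:✓  T2:✓  T3:✓  T4:✓
Every translator in the restrictor has a witness.

True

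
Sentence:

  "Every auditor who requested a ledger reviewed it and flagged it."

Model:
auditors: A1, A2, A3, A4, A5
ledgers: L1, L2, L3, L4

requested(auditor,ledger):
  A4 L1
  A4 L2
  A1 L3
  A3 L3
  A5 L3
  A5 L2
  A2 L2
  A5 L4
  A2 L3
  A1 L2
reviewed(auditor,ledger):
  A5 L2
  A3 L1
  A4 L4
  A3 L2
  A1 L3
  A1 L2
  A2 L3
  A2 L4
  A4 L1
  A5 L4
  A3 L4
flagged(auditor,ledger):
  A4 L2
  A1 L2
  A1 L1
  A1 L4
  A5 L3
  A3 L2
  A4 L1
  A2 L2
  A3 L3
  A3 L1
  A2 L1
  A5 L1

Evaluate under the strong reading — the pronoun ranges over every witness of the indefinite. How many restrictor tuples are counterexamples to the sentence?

8

"it" takes "a ledger" as antecedent — a donkey pronoun bound across the clause boundary.
Strong reading: for every (a,l) with requested(a,l), reviewed(a,l) ∧ flagged(a,l).
Restrictor pairs: (A1,L2) ✓  (A1,L3) ✗  (A2,L2) ✗  (A2,L3) ✗  (A3,L3) ✗  (A4,L1) ✓  (A4,L2) ✗  (A5,L2) ✗  (A5,L3) ✗  (A5,L4) ✗
Counterexamples (restrictor pairs failing the scope): 8.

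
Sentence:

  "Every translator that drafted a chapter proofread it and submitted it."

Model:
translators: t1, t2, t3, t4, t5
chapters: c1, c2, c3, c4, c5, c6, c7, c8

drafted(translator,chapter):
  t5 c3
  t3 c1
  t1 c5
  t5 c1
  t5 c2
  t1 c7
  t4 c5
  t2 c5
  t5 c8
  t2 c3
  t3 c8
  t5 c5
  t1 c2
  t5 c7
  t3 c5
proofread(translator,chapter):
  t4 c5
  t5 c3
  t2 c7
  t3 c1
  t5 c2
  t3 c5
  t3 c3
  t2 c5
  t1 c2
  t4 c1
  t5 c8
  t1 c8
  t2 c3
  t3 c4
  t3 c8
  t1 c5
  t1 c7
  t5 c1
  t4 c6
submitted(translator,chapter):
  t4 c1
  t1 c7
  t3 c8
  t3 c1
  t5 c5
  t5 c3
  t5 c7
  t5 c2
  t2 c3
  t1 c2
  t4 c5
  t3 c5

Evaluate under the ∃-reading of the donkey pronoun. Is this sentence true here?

True

"it" takes "a chapter" as antecedent — a donkey pronoun bound across the clause boundary.
Weak reading: every translator t with some drafted-chapter has at least one drafted-chapter c such that proofread(t,c) ∧ submitted(t,c).
Per translator: t1:✓  t2:✓  t3:✓  t4:✓  t5:✓
Every translator in the restrictor has a witness.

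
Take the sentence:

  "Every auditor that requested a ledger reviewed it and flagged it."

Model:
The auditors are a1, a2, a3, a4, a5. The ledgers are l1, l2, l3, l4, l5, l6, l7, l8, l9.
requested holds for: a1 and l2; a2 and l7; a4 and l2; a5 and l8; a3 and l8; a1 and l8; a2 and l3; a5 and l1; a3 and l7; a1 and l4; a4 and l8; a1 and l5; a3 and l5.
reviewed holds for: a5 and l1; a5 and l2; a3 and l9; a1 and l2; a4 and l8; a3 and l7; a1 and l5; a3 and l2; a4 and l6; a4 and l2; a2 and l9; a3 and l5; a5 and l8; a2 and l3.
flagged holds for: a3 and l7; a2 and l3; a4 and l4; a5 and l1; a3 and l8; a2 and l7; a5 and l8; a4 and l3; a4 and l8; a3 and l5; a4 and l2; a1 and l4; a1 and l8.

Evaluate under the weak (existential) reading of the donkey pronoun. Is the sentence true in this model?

"it" takes "a ledger" as antecedent — a donkey pronoun bound across the clause boundary.
Weak reading: every auditor a with some requested-ledger has at least one requested-ledger l such that reviewed(a,l) ∧ flagged(a,l).
Per auditor: a1:✗  a2:✓  a3:✓  a4:✓  a5:✓
a1 has no witness among its requested-ledgers.

False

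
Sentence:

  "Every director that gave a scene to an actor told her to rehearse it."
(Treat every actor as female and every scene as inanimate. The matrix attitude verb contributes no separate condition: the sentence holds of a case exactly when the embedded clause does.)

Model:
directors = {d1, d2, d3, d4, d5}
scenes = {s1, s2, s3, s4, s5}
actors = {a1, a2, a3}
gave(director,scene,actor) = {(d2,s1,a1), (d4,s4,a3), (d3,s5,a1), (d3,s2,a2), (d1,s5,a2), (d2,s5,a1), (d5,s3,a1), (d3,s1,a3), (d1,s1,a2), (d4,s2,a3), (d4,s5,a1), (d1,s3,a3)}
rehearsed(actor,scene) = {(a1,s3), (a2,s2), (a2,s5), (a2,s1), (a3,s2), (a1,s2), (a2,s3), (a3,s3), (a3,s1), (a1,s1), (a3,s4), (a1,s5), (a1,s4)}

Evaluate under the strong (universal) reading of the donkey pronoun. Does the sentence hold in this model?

"her" takes "an actor" as antecedent and "it" takes "a scene"; both are donkey pronouns co-varying with the restrictor.
Strong reading: for every (d,s,a) with gave(d,s,a), rehearsed(a,s).
Restrictor triples: (d1,s1,a2)→rehearsed(a2,s1) ✓  (d1,s3,a3)→rehearsed(a3,s3) ✓  (d1,s5,a2)→rehearsed(a2,s5) ✓  (d2,s1,a1)→rehearsed(a1,s1) ✓  (d2,s5,a1)→rehearsed(a1,s5) ✓  (d3,s1,a3)→rehearsed(a3,s1) ✓  (d3,s2,a2)→rehearsed(a2,s2) ✓  (d3,s5,a1)→rehearsed(a1,s5) ✓  (d4,s2,a3)→rehearsed(a3,s2) ✓  (d4,s4,a3)→rehearsed(a3,s4) ✓  (d4,s5,a1)→rehearsed(a1,s5) ✓  (d5,s3,a1)→rehearsed(a1,s3) ✓
Every restrictor triple satisfies the scope.

True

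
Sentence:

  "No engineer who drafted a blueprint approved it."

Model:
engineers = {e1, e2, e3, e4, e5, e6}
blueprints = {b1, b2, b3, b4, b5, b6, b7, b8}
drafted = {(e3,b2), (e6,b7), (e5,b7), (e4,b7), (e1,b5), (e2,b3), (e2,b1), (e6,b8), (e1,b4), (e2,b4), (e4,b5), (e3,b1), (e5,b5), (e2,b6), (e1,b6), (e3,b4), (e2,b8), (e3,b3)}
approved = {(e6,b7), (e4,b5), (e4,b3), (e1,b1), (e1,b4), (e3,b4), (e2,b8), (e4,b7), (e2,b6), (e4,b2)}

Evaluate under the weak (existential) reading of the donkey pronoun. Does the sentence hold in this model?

"it" takes "a blueprint" as antecedent — a donkey pronoun bound across the clause boundary.
Truth condition: for no (e,b) with drafted(e,b) does approved(e,b) hold.
Restrictor pairs — does the scope hold? (e1,b4):holds  (e1,b5):fails  (e1,b6):fails  (e2,b1):fails  (e2,b3):fails  (e2,b4):fails  (e2,b6):holds  (e2,b8):holds  (e3,b1):fails  (e3,b2):fails  (e3,b3):fails  (e3,b4):holds  (e4,b5):holds  (e4,b7):holds  (e5,b5):fails  (e5,b7):fails  (e6,b7):holds  (e6,b8):fails
Scope holds for 7 pair(s), so the sentence is false.

False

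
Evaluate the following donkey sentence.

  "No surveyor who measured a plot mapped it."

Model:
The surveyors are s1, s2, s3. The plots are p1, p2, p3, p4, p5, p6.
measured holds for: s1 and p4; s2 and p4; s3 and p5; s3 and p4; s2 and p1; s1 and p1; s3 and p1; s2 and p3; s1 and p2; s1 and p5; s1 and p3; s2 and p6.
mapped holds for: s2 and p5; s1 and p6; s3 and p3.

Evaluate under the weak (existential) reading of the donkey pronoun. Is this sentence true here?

"it" takes "a plot" as antecedent — a donkey pronoun bound across the clause boundary.
Truth condition: for no (s,p) with measured(s,p) does mapped(s,p) hold.
Restrictor pairs — does the scope hold? (s1,p1):fails  (s1,p2):fails  (s1,p3):fails  (s1,p4):fails  (s1,p5):fails  (s2,p1):fails  (s2,p3):fails  (s2,p4):fails  (s2,p6):fails  (s3,p1):fails  (s3,p4):fails  (s3,p5):fails
Scope holds for no restrictor pair, so the sentence is true.

True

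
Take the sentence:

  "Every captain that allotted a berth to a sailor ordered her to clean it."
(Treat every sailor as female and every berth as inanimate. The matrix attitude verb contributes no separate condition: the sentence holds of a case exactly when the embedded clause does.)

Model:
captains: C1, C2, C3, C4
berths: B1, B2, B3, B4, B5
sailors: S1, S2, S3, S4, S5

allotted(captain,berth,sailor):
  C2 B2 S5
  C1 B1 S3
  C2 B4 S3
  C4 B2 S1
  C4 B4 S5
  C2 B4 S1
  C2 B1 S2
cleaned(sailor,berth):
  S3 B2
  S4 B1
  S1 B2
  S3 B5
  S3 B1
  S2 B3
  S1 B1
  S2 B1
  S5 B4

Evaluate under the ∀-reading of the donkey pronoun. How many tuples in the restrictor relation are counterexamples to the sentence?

3

"her" takes "a sailor" as antecedent and "it" takes "a berth"; both are donkey pronouns co-varying with the restrictor.
Strong reading: for every (c,b,s) with allotted(c,b,s), cleaned(s,b).
Restrictor triples: (C1,B1,S3)→cleaned(S3,B1) ✓  (C2,B1,S2)→cleaned(S2,B1) ✓  (C2,B2,S5)→cleaned(S5,B2) ✗  (C2,B4,S1)→cleaned(S1,B4) ✗  (C2,B4,S3)→cleaned(S3,B4) ✗  (C4,B2,S1)→cleaned(S1,B2) ✓  (C4,B4,S5)→cleaned(S5,B4) ✓
Counterexamples (restrictor triples failing the scope): 3.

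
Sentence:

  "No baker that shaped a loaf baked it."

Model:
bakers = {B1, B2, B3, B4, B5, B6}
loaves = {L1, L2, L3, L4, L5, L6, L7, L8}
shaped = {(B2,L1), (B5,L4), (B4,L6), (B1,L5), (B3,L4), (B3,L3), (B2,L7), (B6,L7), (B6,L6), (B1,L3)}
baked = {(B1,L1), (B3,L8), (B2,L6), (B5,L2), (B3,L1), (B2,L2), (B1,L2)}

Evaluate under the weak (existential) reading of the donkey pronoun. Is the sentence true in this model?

True

"it" takes "a loaf" as antecedent — a donkey pronoun bound across the clause boundary.
Truth condition: for no (b,l) with shaped(b,l) does baked(b,l) hold.
Restrictor pairs — does the scope hold? (B1,L3):fails  (B1,L5):fails  (B2,L1):fails  (B2,L7):fails  (B3,L3):fails  (B3,L4):fails  (B4,L6):fails  (B5,L4):fails  (B6,L6):fails  (B6,L7):fails
Scope holds for no restrictor pair, so the sentence is true.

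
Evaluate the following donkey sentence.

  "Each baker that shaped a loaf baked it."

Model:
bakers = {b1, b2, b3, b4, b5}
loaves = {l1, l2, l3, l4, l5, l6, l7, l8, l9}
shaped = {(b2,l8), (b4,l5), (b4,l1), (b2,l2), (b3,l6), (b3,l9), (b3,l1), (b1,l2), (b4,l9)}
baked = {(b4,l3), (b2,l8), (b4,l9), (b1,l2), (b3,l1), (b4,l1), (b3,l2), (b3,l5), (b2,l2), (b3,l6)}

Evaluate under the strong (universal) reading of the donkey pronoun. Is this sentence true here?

False

"it" takes "a loaf" as antecedent — a donkey pronoun bound across the clause boundary.
Strong reading: for every (b,l) with shaped(b,l), baked(b,l).
Restrictor pairs: (b1,l2) ✓  (b2,l2) ✓  (b2,l8) ✓  (b3,l1) ✓  (b3,l6) ✓  (b3,l9) ✗  (b4,l1) ✓  (b4,l5) ✗  (b4,l9) ✓
Counterexample: (b3,l9) is in shaped but fails the scope.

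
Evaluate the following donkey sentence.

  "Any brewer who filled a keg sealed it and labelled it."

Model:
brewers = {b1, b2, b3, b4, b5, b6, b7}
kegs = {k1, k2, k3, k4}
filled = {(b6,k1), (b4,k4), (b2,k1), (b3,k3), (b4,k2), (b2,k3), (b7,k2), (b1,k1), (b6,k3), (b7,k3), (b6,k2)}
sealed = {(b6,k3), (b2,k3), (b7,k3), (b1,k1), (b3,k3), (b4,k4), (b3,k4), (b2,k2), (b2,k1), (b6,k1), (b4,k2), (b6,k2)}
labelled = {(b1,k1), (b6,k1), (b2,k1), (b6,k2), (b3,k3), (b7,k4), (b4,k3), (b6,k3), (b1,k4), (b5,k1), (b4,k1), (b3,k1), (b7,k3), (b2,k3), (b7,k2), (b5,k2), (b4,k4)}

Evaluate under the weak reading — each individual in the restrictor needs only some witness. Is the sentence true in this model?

"it" takes "a keg" as antecedent — a donkey pronoun bound across the clause boundary.
Weak reading: every brewer b with some filled-keg has at least one filled-keg k such that sealed(b,k) ∧ labelled(b,k).
Per brewer: b1:✓  b2:✓  b3:✓  b4:✓  b6:✓  b7:✓
Every brewer in the restrictor has a witness.

True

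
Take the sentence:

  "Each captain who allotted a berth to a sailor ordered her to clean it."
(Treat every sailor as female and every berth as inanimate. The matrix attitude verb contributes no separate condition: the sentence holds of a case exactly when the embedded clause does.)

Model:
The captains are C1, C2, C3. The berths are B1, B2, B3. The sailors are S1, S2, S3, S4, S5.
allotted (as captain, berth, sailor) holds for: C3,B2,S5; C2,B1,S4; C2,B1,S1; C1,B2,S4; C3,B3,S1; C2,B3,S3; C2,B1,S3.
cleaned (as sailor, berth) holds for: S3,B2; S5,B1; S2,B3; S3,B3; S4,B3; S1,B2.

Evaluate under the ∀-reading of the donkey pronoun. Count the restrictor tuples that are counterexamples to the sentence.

6

"her" takes "a sailor" as antecedent and "it" takes "a berth"; both are donkey pronouns co-varying with the restrictor.
Strong reading: for every (c,b,s) with allotted(c,b,s), cleaned(s,b).
Restrictor triples: (C1,B2,S4)→cleaned(S4,B2) ✗  (C2,B1,S1)→cleaned(S1,B1) ✗  (C2,B1,S3)→cleaned(S3,B1) ✗  (C2,B1,S4)→cleaned(S4,B1) ✗  (C2,B3,S3)→cleaned(S3,B3) ✓  (C3,B2,S5)→cleaned(S5,B2) ✗  (C3,B3,S1)→cleaned(S1,B3) ✗
Counterexamples (restrictor triples failing the scope): 6.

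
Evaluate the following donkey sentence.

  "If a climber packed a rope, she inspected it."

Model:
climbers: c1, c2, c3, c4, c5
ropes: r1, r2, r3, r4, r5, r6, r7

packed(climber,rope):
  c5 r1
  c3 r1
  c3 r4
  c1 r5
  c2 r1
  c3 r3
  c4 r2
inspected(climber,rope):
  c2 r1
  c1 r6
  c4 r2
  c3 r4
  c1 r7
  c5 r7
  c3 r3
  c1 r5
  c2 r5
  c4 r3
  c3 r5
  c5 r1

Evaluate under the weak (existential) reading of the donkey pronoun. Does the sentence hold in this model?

"it" takes "a rope" as antecedent — a donkey pronoun bound across the clause boundary.
Weak reading: every climber c with some packed-rope has at least one packed-rope r such that inspected(c,r).
Per climber: c1:✓  c2:✓  c3:✓  c4:✓  c5:✓
Every climber in the restrictor has a witness.

True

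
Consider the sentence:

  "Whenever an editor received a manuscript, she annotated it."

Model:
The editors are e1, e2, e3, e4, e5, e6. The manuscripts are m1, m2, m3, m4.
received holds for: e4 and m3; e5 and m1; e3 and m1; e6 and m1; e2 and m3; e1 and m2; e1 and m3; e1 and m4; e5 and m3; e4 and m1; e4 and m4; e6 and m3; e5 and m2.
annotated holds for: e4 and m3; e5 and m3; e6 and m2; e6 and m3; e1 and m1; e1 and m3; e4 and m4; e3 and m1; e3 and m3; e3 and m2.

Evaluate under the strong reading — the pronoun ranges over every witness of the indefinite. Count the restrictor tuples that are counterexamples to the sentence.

7

"it" takes "a manuscript" as antecedent — a donkey pronoun bound across the clause boundary.
Strong reading: for every (e,m) with received(e,m), annotated(e,m).
Restrictor pairs: (e1,m2) ✗  (e1,m3) ✓  (e1,m4) ✗  (e2,m3) ✗  (e3,m1) ✓  (e4,m1) ✗  (e4,m3) ✓  (e4,m4) ✓  (e5,m1) ✗  (e5,m2) ✗  (e5,m3) ✓  (e6,m1) ✗  (e6,m3) ✓
Counterexamples (restrictor pairs failing the scope): 7.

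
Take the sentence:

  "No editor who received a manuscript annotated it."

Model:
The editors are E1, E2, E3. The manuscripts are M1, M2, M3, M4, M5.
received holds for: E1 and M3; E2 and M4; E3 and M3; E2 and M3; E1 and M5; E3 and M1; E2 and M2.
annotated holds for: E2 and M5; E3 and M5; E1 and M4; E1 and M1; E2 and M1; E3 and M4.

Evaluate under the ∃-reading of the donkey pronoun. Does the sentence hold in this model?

"it" takes "a manuscript" as antecedent — a donkey pronoun bound across the clause boundary.
Truth condition: for no (e,m) with received(e,m) does annotated(e,m) hold.
Restrictor pairs — does the scope hold? (E1,M3):fails  (E1,M5):fails  (E2,M2):fails  (E2,M3):fails  (E2,M4):fails  (E3,M1):fails  (E3,M3):fails
Scope holds for no restrictor pair, so the sentence is true.

True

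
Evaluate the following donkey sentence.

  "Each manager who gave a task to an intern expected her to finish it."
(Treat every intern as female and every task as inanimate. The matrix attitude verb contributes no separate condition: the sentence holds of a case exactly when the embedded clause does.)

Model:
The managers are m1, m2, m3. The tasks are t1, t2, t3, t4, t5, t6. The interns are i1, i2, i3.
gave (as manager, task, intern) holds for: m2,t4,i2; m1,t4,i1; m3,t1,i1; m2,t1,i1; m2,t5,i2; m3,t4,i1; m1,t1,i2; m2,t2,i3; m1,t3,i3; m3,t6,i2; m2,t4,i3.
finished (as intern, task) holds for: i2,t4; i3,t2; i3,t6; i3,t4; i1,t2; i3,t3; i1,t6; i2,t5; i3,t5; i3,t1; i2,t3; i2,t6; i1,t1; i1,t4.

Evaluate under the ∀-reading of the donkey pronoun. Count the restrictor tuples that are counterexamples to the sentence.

1

"her" takes "an intern" as antecedent and "it" takes "a task"; both are donkey pronouns co-varying with the restrictor.
Strong reading: for every (m,t,i) with gave(m,t,i), finished(i,t).
Restrictor triples: (m1,t1,i2)→finished(i2,t1) ✗  (m1,t3,i3)→finished(i3,t3) ✓  (m1,t4,i1)→finished(i1,t4) ✓  (m2,t1,i1)→finished(i1,t1) ✓  (m2,t2,i3)→finished(i3,t2) ✓  (m2,t4,i2)→finished(i2,t4) ✓  (m2,t4,i3)→finished(i3,t4) ✓  (m2,t5,i2)→finished(i2,t5) ✓  (m3,t1,i1)→finished(i1,t1) ✓  (m3,t4,i1)→finished(i1,t4) ✓  (m3,t6,i2)→finished(i2,t6) ✓
Counterexamples (restrictor triples failing the scope): 1.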